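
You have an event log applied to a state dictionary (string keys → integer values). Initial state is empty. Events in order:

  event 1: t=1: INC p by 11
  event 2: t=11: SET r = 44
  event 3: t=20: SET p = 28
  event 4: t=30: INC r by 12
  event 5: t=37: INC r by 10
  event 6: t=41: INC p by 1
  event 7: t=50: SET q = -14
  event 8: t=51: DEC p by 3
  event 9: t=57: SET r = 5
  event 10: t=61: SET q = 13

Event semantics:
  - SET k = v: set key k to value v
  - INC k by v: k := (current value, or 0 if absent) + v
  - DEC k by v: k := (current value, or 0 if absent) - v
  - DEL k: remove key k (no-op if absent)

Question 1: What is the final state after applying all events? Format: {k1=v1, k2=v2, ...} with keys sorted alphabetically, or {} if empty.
Answer: {p=26, q=13, r=5}

Derivation:
  after event 1 (t=1: INC p by 11): {p=11}
  after event 2 (t=11: SET r = 44): {p=11, r=44}
  after event 3 (t=20: SET p = 28): {p=28, r=44}
  after event 4 (t=30: INC r by 12): {p=28, r=56}
  after event 5 (t=37: INC r by 10): {p=28, r=66}
  after event 6 (t=41: INC p by 1): {p=29, r=66}
  after event 7 (t=50: SET q = -14): {p=29, q=-14, r=66}
  after event 8 (t=51: DEC p by 3): {p=26, q=-14, r=66}
  after event 9 (t=57: SET r = 5): {p=26, q=-14, r=5}
  after event 10 (t=61: SET q = 13): {p=26, q=13, r=5}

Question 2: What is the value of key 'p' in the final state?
Answer: 26

Derivation:
Track key 'p' through all 10 events:
  event 1 (t=1: INC p by 11): p (absent) -> 11
  event 2 (t=11: SET r = 44): p unchanged
  event 3 (t=20: SET p = 28): p 11 -> 28
  event 4 (t=30: INC r by 12): p unchanged
  event 5 (t=37: INC r by 10): p unchanged
  event 6 (t=41: INC p by 1): p 28 -> 29
  event 7 (t=50: SET q = -14): p unchanged
  event 8 (t=51: DEC p by 3): p 29 -> 26
  event 9 (t=57: SET r = 5): p unchanged
  event 10 (t=61: SET q = 13): p unchanged
Final: p = 26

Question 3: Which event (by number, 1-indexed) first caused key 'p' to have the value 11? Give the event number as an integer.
Answer: 1

Derivation:
Looking for first event where p becomes 11:
  event 1: p (absent) -> 11  <-- first match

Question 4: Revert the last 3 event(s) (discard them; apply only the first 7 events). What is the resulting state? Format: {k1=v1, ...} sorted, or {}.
Keep first 7 events (discard last 3):
  after event 1 (t=1: INC p by 11): {p=11}
  after event 2 (t=11: SET r = 44): {p=11, r=44}
  after event 3 (t=20: SET p = 28): {p=28, r=44}
  after event 4 (t=30: INC r by 12): {p=28, r=56}
  after event 5 (t=37: INC r by 10): {p=28, r=66}
  after event 6 (t=41: INC p by 1): {p=29, r=66}
  after event 7 (t=50: SET q = -14): {p=29, q=-14, r=66}

Answer: {p=29, q=-14, r=66}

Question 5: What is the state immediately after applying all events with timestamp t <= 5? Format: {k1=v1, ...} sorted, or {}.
Apply events with t <= 5 (1 events):
  after event 1 (t=1: INC p by 11): {p=11}

Answer: {p=11}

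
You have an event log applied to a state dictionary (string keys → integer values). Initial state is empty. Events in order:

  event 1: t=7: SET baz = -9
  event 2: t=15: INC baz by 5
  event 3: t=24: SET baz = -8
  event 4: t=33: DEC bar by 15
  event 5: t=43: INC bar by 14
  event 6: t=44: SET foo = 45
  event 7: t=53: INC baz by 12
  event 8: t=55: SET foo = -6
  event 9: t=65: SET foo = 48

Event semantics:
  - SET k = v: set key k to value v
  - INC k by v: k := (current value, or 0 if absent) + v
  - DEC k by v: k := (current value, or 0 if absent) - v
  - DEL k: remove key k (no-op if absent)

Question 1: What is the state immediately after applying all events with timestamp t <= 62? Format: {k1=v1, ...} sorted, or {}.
Answer: {bar=-1, baz=4, foo=-6}

Derivation:
Apply events with t <= 62 (8 events):
  after event 1 (t=7: SET baz = -9): {baz=-9}
  after event 2 (t=15: INC baz by 5): {baz=-4}
  after event 3 (t=24: SET baz = -8): {baz=-8}
  after event 4 (t=33: DEC bar by 15): {bar=-15, baz=-8}
  after event 5 (t=43: INC bar by 14): {bar=-1, baz=-8}
  after event 6 (t=44: SET foo = 45): {bar=-1, baz=-8, foo=45}
  after event 7 (t=53: INC baz by 12): {bar=-1, baz=4, foo=45}
  after event 8 (t=55: SET foo = -6): {bar=-1, baz=4, foo=-6}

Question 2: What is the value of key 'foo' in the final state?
Answer: 48

Derivation:
Track key 'foo' through all 9 events:
  event 1 (t=7: SET baz = -9): foo unchanged
  event 2 (t=15: INC baz by 5): foo unchanged
  event 3 (t=24: SET baz = -8): foo unchanged
  event 4 (t=33: DEC bar by 15): foo unchanged
  event 5 (t=43: INC bar by 14): foo unchanged
  event 6 (t=44: SET foo = 45): foo (absent) -> 45
  event 7 (t=53: INC baz by 12): foo unchanged
  event 8 (t=55: SET foo = -6): foo 45 -> -6
  event 9 (t=65: SET foo = 48): foo -6 -> 48
Final: foo = 48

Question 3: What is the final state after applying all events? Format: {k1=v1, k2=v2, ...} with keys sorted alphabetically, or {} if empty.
Answer: {bar=-1, baz=4, foo=48}

Derivation:
  after event 1 (t=7: SET baz = -9): {baz=-9}
  after event 2 (t=15: INC baz by 5): {baz=-4}
  after event 3 (t=24: SET baz = -8): {baz=-8}
  after event 4 (t=33: DEC bar by 15): {bar=-15, baz=-8}
  after event 5 (t=43: INC bar by 14): {bar=-1, baz=-8}
  after event 6 (t=44: SET foo = 45): {bar=-1, baz=-8, foo=45}
  after event 7 (t=53: INC baz by 12): {bar=-1, baz=4, foo=45}
  after event 8 (t=55: SET foo = -6): {bar=-1, baz=4, foo=-6}
  after event 9 (t=65: SET foo = 48): {bar=-1, baz=4, foo=48}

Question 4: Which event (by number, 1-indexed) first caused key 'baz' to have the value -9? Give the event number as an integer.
Answer: 1

Derivation:
Looking for first event where baz becomes -9:
  event 1: baz (absent) -> -9  <-- first match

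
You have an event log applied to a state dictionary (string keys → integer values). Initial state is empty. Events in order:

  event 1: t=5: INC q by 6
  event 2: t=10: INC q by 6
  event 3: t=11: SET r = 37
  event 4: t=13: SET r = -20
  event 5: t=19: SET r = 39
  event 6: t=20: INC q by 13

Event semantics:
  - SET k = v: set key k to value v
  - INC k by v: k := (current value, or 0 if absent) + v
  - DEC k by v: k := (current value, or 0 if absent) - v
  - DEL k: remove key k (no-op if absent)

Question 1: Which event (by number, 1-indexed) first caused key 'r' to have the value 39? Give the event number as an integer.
Answer: 5

Derivation:
Looking for first event where r becomes 39:
  event 3: r = 37
  event 4: r = -20
  event 5: r -20 -> 39  <-- first match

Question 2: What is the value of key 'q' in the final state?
Track key 'q' through all 6 events:
  event 1 (t=5: INC q by 6): q (absent) -> 6
  event 2 (t=10: INC q by 6): q 6 -> 12
  event 3 (t=11: SET r = 37): q unchanged
  event 4 (t=13: SET r = -20): q unchanged
  event 5 (t=19: SET r = 39): q unchanged
  event 6 (t=20: INC q by 13): q 12 -> 25
Final: q = 25

Answer: 25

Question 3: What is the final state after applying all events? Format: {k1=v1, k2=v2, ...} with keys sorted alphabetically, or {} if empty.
  after event 1 (t=5: INC q by 6): {q=6}
  after event 2 (t=10: INC q by 6): {q=12}
  after event 3 (t=11: SET r = 37): {q=12, r=37}
  after event 4 (t=13: SET r = -20): {q=12, r=-20}
  after event 5 (t=19: SET r = 39): {q=12, r=39}
  after event 6 (t=20: INC q by 13): {q=25, r=39}

Answer: {q=25, r=39}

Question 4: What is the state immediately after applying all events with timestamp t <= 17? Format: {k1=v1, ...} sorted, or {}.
Answer: {q=12, r=-20}

Derivation:
Apply events with t <= 17 (4 events):
  after event 1 (t=5: INC q by 6): {q=6}
  after event 2 (t=10: INC q by 6): {q=12}
  after event 3 (t=11: SET r = 37): {q=12, r=37}
  after event 4 (t=13: SET r = -20): {q=12, r=-20}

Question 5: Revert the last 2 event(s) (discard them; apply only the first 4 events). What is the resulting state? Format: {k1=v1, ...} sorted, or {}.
Answer: {q=12, r=-20}

Derivation:
Keep first 4 events (discard last 2):
  after event 1 (t=5: INC q by 6): {q=6}
  after event 2 (t=10: INC q by 6): {q=12}
  after event 3 (t=11: SET r = 37): {q=12, r=37}
  after event 4 (t=13: SET r = -20): {q=12, r=-20}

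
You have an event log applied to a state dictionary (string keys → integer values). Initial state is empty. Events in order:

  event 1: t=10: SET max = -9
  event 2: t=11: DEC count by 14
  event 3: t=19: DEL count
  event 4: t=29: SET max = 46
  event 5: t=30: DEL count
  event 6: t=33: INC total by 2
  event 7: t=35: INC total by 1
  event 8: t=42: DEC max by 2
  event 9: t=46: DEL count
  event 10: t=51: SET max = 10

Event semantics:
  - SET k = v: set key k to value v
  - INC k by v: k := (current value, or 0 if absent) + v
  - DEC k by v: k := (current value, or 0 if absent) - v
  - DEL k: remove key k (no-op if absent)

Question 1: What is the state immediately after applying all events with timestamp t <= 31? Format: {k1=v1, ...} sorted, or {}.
Answer: {max=46}

Derivation:
Apply events with t <= 31 (5 events):
  after event 1 (t=10: SET max = -9): {max=-9}
  after event 2 (t=11: DEC count by 14): {count=-14, max=-9}
  after event 3 (t=19: DEL count): {max=-9}
  after event 4 (t=29: SET max = 46): {max=46}
  after event 5 (t=30: DEL count): {max=46}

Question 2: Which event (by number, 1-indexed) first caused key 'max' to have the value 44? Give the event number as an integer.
Looking for first event where max becomes 44:
  event 1: max = -9
  event 2: max = -9
  event 3: max = -9
  event 4: max = 46
  event 5: max = 46
  event 6: max = 46
  event 7: max = 46
  event 8: max 46 -> 44  <-- first match

Answer: 8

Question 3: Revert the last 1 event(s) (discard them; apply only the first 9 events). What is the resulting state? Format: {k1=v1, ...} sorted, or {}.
Keep first 9 events (discard last 1):
  after event 1 (t=10: SET max = -9): {max=-9}
  after event 2 (t=11: DEC count by 14): {count=-14, max=-9}
  after event 3 (t=19: DEL count): {max=-9}
  after event 4 (t=29: SET max = 46): {max=46}
  after event 5 (t=30: DEL count): {max=46}
  after event 6 (t=33: INC total by 2): {max=46, total=2}
  after event 7 (t=35: INC total by 1): {max=46, total=3}
  after event 8 (t=42: DEC max by 2): {max=44, total=3}
  after event 9 (t=46: DEL count): {max=44, total=3}

Answer: {max=44, total=3}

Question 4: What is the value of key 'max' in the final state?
Answer: 10

Derivation:
Track key 'max' through all 10 events:
  event 1 (t=10: SET max = -9): max (absent) -> -9
  event 2 (t=11: DEC count by 14): max unchanged
  event 3 (t=19: DEL count): max unchanged
  event 4 (t=29: SET max = 46): max -9 -> 46
  event 5 (t=30: DEL count): max unchanged
  event 6 (t=33: INC total by 2): max unchanged
  event 7 (t=35: INC total by 1): max unchanged
  event 8 (t=42: DEC max by 2): max 46 -> 44
  event 9 (t=46: DEL count): max unchanged
  event 10 (t=51: SET max = 10): max 44 -> 10
Final: max = 10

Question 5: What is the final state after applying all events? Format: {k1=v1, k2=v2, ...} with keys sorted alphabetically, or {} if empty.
  after event 1 (t=10: SET max = -9): {max=-9}
  after event 2 (t=11: DEC count by 14): {count=-14, max=-9}
  after event 3 (t=19: DEL count): {max=-9}
  after event 4 (t=29: SET max = 46): {max=46}
  after event 5 (t=30: DEL count): {max=46}
  after event 6 (t=33: INC total by 2): {max=46, total=2}
  after event 7 (t=35: INC total by 1): {max=46, total=3}
  after event 8 (t=42: DEC max by 2): {max=44, total=3}
  after event 9 (t=46: DEL count): {max=44, total=3}
  after event 10 (t=51: SET max = 10): {max=10, total=3}

Answer: {max=10, total=3}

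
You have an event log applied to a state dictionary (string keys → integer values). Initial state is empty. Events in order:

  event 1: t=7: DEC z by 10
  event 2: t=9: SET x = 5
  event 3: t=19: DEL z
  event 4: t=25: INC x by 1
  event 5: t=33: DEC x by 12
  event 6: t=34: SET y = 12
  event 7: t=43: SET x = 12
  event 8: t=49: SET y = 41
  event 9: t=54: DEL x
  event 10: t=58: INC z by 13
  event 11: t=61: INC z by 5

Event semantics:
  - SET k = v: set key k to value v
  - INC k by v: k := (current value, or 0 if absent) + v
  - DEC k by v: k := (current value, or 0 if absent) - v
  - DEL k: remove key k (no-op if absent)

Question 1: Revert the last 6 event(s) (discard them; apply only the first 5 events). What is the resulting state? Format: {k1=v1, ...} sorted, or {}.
Answer: {x=-6}

Derivation:
Keep first 5 events (discard last 6):
  after event 1 (t=7: DEC z by 10): {z=-10}
  after event 2 (t=9: SET x = 5): {x=5, z=-10}
  after event 3 (t=19: DEL z): {x=5}
  after event 4 (t=25: INC x by 1): {x=6}
  after event 5 (t=33: DEC x by 12): {x=-6}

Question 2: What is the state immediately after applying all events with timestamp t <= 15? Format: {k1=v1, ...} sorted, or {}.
Answer: {x=5, z=-10}

Derivation:
Apply events with t <= 15 (2 events):
  after event 1 (t=7: DEC z by 10): {z=-10}
  after event 2 (t=9: SET x = 5): {x=5, z=-10}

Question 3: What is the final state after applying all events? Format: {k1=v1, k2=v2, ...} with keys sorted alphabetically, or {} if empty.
Answer: {y=41, z=18}

Derivation:
  after event 1 (t=7: DEC z by 10): {z=-10}
  after event 2 (t=9: SET x = 5): {x=5, z=-10}
  after event 3 (t=19: DEL z): {x=5}
  after event 4 (t=25: INC x by 1): {x=6}
  after event 5 (t=33: DEC x by 12): {x=-6}
  after event 6 (t=34: SET y = 12): {x=-6, y=12}
  after event 7 (t=43: SET x = 12): {x=12, y=12}
  after event 8 (t=49: SET y = 41): {x=12, y=41}
  after event 9 (t=54: DEL x): {y=41}
  after event 10 (t=58: INC z by 13): {y=41, z=13}
  after event 11 (t=61: INC z by 5): {y=41, z=18}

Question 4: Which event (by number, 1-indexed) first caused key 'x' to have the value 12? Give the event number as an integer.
Answer: 7

Derivation:
Looking for first event where x becomes 12:
  event 2: x = 5
  event 3: x = 5
  event 4: x = 6
  event 5: x = -6
  event 6: x = -6
  event 7: x -6 -> 12  <-- first match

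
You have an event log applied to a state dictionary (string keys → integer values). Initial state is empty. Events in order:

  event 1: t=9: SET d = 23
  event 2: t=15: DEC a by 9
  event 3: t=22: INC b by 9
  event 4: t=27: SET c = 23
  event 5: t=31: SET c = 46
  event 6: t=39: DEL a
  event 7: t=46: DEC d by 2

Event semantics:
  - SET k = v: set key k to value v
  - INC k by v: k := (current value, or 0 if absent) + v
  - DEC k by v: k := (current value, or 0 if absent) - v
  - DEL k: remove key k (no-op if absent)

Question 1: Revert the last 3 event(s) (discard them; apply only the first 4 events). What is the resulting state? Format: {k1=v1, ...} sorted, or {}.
Keep first 4 events (discard last 3):
  after event 1 (t=9: SET d = 23): {d=23}
  after event 2 (t=15: DEC a by 9): {a=-9, d=23}
  after event 3 (t=22: INC b by 9): {a=-9, b=9, d=23}
  after event 4 (t=27: SET c = 23): {a=-9, b=9, c=23, d=23}

Answer: {a=-9, b=9, c=23, d=23}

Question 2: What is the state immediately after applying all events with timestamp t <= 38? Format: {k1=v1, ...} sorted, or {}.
Apply events with t <= 38 (5 events):
  after event 1 (t=9: SET d = 23): {d=23}
  after event 2 (t=15: DEC a by 9): {a=-9, d=23}
  after event 3 (t=22: INC b by 9): {a=-9, b=9, d=23}
  after event 4 (t=27: SET c = 23): {a=-9, b=9, c=23, d=23}
  after event 5 (t=31: SET c = 46): {a=-9, b=9, c=46, d=23}

Answer: {a=-9, b=9, c=46, d=23}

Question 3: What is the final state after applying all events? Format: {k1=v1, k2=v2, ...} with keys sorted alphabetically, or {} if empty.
  after event 1 (t=9: SET d = 23): {d=23}
  after event 2 (t=15: DEC a by 9): {a=-9, d=23}
  after event 3 (t=22: INC b by 9): {a=-9, b=9, d=23}
  after event 4 (t=27: SET c = 23): {a=-9, b=9, c=23, d=23}
  after event 5 (t=31: SET c = 46): {a=-9, b=9, c=46, d=23}
  after event 6 (t=39: DEL a): {b=9, c=46, d=23}
  after event 7 (t=46: DEC d by 2): {b=9, c=46, d=21}

Answer: {b=9, c=46, d=21}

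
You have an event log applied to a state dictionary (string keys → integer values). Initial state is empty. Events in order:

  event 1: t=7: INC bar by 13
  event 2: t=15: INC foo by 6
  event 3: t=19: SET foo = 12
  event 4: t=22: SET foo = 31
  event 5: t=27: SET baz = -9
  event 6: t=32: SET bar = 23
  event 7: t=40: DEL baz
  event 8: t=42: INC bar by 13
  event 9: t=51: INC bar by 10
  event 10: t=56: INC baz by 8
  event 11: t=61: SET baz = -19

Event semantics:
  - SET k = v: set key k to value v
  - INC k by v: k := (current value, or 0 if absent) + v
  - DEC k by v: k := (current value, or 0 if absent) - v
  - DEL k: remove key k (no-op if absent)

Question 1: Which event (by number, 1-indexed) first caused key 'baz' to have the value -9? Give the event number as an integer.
Answer: 5

Derivation:
Looking for first event where baz becomes -9:
  event 5: baz (absent) -> -9  <-- first match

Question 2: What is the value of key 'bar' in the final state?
Answer: 46

Derivation:
Track key 'bar' through all 11 events:
  event 1 (t=7: INC bar by 13): bar (absent) -> 13
  event 2 (t=15: INC foo by 6): bar unchanged
  event 3 (t=19: SET foo = 12): bar unchanged
  event 4 (t=22: SET foo = 31): bar unchanged
  event 5 (t=27: SET baz = -9): bar unchanged
  event 6 (t=32: SET bar = 23): bar 13 -> 23
  event 7 (t=40: DEL baz): bar unchanged
  event 8 (t=42: INC bar by 13): bar 23 -> 36
  event 9 (t=51: INC bar by 10): bar 36 -> 46
  event 10 (t=56: INC baz by 8): bar unchanged
  event 11 (t=61: SET baz = -19): bar unchanged
Final: bar = 46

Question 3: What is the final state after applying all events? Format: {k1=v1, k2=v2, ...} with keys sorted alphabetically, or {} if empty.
  after event 1 (t=7: INC bar by 13): {bar=13}
  after event 2 (t=15: INC foo by 6): {bar=13, foo=6}
  after event 3 (t=19: SET foo = 12): {bar=13, foo=12}
  after event 4 (t=22: SET foo = 31): {bar=13, foo=31}
  after event 5 (t=27: SET baz = -9): {bar=13, baz=-9, foo=31}
  after event 6 (t=32: SET bar = 23): {bar=23, baz=-9, foo=31}
  after event 7 (t=40: DEL baz): {bar=23, foo=31}
  after event 8 (t=42: INC bar by 13): {bar=36, foo=31}
  after event 9 (t=51: INC bar by 10): {bar=46, foo=31}
  after event 10 (t=56: INC baz by 8): {bar=46, baz=8, foo=31}
  after event 11 (t=61: SET baz = -19): {bar=46, baz=-19, foo=31}

Answer: {bar=46, baz=-19, foo=31}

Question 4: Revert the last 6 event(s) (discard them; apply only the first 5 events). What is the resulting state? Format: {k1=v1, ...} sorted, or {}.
Answer: {bar=13, baz=-9, foo=31}

Derivation:
Keep first 5 events (discard last 6):
  after event 1 (t=7: INC bar by 13): {bar=13}
  after event 2 (t=15: INC foo by 6): {bar=13, foo=6}
  after event 3 (t=19: SET foo = 12): {bar=13, foo=12}
  after event 4 (t=22: SET foo = 31): {bar=13, foo=31}
  after event 5 (t=27: SET baz = -9): {bar=13, baz=-9, foo=31}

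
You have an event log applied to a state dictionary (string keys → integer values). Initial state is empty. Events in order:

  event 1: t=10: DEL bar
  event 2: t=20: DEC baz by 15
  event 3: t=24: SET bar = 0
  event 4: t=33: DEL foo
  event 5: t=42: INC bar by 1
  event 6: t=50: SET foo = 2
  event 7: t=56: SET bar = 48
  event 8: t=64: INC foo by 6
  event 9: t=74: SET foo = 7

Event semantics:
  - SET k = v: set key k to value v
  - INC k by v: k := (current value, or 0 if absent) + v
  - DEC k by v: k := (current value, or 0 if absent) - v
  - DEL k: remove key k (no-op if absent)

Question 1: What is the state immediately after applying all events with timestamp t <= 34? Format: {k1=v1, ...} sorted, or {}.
Apply events with t <= 34 (4 events):
  after event 1 (t=10: DEL bar): {}
  after event 2 (t=20: DEC baz by 15): {baz=-15}
  after event 3 (t=24: SET bar = 0): {bar=0, baz=-15}
  after event 4 (t=33: DEL foo): {bar=0, baz=-15}

Answer: {bar=0, baz=-15}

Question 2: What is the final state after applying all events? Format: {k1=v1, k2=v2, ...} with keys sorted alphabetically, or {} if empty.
Answer: {bar=48, baz=-15, foo=7}

Derivation:
  after event 1 (t=10: DEL bar): {}
  after event 2 (t=20: DEC baz by 15): {baz=-15}
  after event 3 (t=24: SET bar = 0): {bar=0, baz=-15}
  after event 4 (t=33: DEL foo): {bar=0, baz=-15}
  after event 5 (t=42: INC bar by 1): {bar=1, baz=-15}
  after event 6 (t=50: SET foo = 2): {bar=1, baz=-15, foo=2}
  after event 7 (t=56: SET bar = 48): {bar=48, baz=-15, foo=2}
  after event 8 (t=64: INC foo by 6): {bar=48, baz=-15, foo=8}
  after event 9 (t=74: SET foo = 7): {bar=48, baz=-15, foo=7}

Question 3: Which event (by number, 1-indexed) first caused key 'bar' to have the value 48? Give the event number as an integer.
Looking for first event where bar becomes 48:
  event 3: bar = 0
  event 4: bar = 0
  event 5: bar = 1
  event 6: bar = 1
  event 7: bar 1 -> 48  <-- first match

Answer: 7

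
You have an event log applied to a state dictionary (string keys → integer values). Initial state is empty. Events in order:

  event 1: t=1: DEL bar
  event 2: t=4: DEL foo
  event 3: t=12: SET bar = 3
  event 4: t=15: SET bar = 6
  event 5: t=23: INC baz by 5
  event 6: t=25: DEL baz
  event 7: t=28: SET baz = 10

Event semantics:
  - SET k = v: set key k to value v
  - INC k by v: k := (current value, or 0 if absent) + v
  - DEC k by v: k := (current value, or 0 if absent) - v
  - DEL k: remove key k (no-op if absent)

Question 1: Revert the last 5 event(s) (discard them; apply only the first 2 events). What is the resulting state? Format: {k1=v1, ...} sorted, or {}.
Answer: {}

Derivation:
Keep first 2 events (discard last 5):
  after event 1 (t=1: DEL bar): {}
  after event 2 (t=4: DEL foo): {}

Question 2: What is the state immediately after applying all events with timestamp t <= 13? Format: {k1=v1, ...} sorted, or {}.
Apply events with t <= 13 (3 events):
  after event 1 (t=1: DEL bar): {}
  after event 2 (t=4: DEL foo): {}
  after event 3 (t=12: SET bar = 3): {bar=3}

Answer: {bar=3}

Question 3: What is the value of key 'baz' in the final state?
Answer: 10

Derivation:
Track key 'baz' through all 7 events:
  event 1 (t=1: DEL bar): baz unchanged
  event 2 (t=4: DEL foo): baz unchanged
  event 3 (t=12: SET bar = 3): baz unchanged
  event 4 (t=15: SET bar = 6): baz unchanged
  event 5 (t=23: INC baz by 5): baz (absent) -> 5
  event 6 (t=25: DEL baz): baz 5 -> (absent)
  event 7 (t=28: SET baz = 10): baz (absent) -> 10
Final: baz = 10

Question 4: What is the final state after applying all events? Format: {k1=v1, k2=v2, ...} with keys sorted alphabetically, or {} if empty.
  after event 1 (t=1: DEL bar): {}
  after event 2 (t=4: DEL foo): {}
  after event 3 (t=12: SET bar = 3): {bar=3}
  after event 4 (t=15: SET bar = 6): {bar=6}
  after event 5 (t=23: INC baz by 5): {bar=6, baz=5}
  after event 6 (t=25: DEL baz): {bar=6}
  after event 7 (t=28: SET baz = 10): {bar=6, baz=10}

Answer: {bar=6, baz=10}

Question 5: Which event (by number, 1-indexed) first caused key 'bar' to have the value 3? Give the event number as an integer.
Looking for first event where bar becomes 3:
  event 3: bar (absent) -> 3  <-- first match

Answer: 3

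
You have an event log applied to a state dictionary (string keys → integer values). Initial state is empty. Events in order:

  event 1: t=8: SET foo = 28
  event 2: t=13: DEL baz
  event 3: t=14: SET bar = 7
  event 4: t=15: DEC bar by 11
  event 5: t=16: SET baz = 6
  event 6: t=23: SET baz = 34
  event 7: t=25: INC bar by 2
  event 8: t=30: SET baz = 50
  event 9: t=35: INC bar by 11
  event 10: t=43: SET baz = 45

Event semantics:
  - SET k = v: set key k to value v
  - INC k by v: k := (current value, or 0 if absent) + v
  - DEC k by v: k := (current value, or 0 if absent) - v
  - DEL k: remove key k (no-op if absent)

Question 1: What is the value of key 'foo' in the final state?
Track key 'foo' through all 10 events:
  event 1 (t=8: SET foo = 28): foo (absent) -> 28
  event 2 (t=13: DEL baz): foo unchanged
  event 3 (t=14: SET bar = 7): foo unchanged
  event 4 (t=15: DEC bar by 11): foo unchanged
  event 5 (t=16: SET baz = 6): foo unchanged
  event 6 (t=23: SET baz = 34): foo unchanged
  event 7 (t=25: INC bar by 2): foo unchanged
  event 8 (t=30: SET baz = 50): foo unchanged
  event 9 (t=35: INC bar by 11): foo unchanged
  event 10 (t=43: SET baz = 45): foo unchanged
Final: foo = 28

Answer: 28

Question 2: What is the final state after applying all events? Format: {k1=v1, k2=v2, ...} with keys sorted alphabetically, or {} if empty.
  after event 1 (t=8: SET foo = 28): {foo=28}
  after event 2 (t=13: DEL baz): {foo=28}
  after event 3 (t=14: SET bar = 7): {bar=7, foo=28}
  after event 4 (t=15: DEC bar by 11): {bar=-4, foo=28}
  after event 5 (t=16: SET baz = 6): {bar=-4, baz=6, foo=28}
  after event 6 (t=23: SET baz = 34): {bar=-4, baz=34, foo=28}
  after event 7 (t=25: INC bar by 2): {bar=-2, baz=34, foo=28}
  after event 8 (t=30: SET baz = 50): {bar=-2, baz=50, foo=28}
  after event 9 (t=35: INC bar by 11): {bar=9, baz=50, foo=28}
  after event 10 (t=43: SET baz = 45): {bar=9, baz=45, foo=28}

Answer: {bar=9, baz=45, foo=28}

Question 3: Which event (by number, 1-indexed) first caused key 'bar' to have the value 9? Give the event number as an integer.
Looking for first event where bar becomes 9:
  event 3: bar = 7
  event 4: bar = -4
  event 5: bar = -4
  event 6: bar = -4
  event 7: bar = -2
  event 8: bar = -2
  event 9: bar -2 -> 9  <-- first match

Answer: 9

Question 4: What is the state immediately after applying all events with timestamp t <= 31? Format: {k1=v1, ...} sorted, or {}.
Answer: {bar=-2, baz=50, foo=28}

Derivation:
Apply events with t <= 31 (8 events):
  after event 1 (t=8: SET foo = 28): {foo=28}
  after event 2 (t=13: DEL baz): {foo=28}
  after event 3 (t=14: SET bar = 7): {bar=7, foo=28}
  after event 4 (t=15: DEC bar by 11): {bar=-4, foo=28}
  after event 5 (t=16: SET baz = 6): {bar=-4, baz=6, foo=28}
  after event 6 (t=23: SET baz = 34): {bar=-4, baz=34, foo=28}
  after event 7 (t=25: INC bar by 2): {bar=-2, baz=34, foo=28}
  after event 8 (t=30: SET baz = 50): {bar=-2, baz=50, foo=28}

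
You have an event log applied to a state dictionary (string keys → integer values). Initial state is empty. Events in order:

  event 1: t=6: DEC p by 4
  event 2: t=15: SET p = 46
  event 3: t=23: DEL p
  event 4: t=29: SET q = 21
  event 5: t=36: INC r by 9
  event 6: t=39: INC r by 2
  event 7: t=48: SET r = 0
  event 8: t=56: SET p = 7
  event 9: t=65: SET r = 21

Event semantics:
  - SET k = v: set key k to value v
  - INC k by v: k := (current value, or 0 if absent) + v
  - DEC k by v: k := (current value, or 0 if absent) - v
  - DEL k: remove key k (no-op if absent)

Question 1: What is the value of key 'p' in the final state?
Answer: 7

Derivation:
Track key 'p' through all 9 events:
  event 1 (t=6: DEC p by 4): p (absent) -> -4
  event 2 (t=15: SET p = 46): p -4 -> 46
  event 3 (t=23: DEL p): p 46 -> (absent)
  event 4 (t=29: SET q = 21): p unchanged
  event 5 (t=36: INC r by 9): p unchanged
  event 6 (t=39: INC r by 2): p unchanged
  event 7 (t=48: SET r = 0): p unchanged
  event 8 (t=56: SET p = 7): p (absent) -> 7
  event 9 (t=65: SET r = 21): p unchanged
Final: p = 7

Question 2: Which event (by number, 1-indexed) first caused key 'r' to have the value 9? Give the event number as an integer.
Answer: 5

Derivation:
Looking for first event where r becomes 9:
  event 5: r (absent) -> 9  <-- first match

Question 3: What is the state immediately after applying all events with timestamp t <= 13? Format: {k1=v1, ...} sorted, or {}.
Answer: {p=-4}

Derivation:
Apply events with t <= 13 (1 events):
  after event 1 (t=6: DEC p by 4): {p=-4}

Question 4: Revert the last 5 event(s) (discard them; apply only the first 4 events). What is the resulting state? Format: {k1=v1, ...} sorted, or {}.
Keep first 4 events (discard last 5):
  after event 1 (t=6: DEC p by 4): {p=-4}
  after event 2 (t=15: SET p = 46): {p=46}
  after event 3 (t=23: DEL p): {}
  after event 4 (t=29: SET q = 21): {q=21}

Answer: {q=21}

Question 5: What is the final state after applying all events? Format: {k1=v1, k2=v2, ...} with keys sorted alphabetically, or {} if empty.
  after event 1 (t=6: DEC p by 4): {p=-4}
  after event 2 (t=15: SET p = 46): {p=46}
  after event 3 (t=23: DEL p): {}
  after event 4 (t=29: SET q = 21): {q=21}
  after event 5 (t=36: INC r by 9): {q=21, r=9}
  after event 6 (t=39: INC r by 2): {q=21, r=11}
  after event 7 (t=48: SET r = 0): {q=21, r=0}
  after event 8 (t=56: SET p = 7): {p=7, q=21, r=0}
  after event 9 (t=65: SET r = 21): {p=7, q=21, r=21}

Answer: {p=7, q=21, r=21}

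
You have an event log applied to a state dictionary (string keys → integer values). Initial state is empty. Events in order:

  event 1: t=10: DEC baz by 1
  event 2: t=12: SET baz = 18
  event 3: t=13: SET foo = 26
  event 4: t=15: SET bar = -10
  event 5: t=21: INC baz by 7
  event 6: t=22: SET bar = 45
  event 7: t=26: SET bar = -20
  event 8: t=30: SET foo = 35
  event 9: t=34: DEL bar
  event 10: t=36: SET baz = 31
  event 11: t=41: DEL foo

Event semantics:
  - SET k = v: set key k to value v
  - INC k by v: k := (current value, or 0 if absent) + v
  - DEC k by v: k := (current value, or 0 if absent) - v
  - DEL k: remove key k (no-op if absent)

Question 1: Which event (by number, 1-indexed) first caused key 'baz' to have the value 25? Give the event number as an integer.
Answer: 5

Derivation:
Looking for first event where baz becomes 25:
  event 1: baz = -1
  event 2: baz = 18
  event 3: baz = 18
  event 4: baz = 18
  event 5: baz 18 -> 25  <-- first match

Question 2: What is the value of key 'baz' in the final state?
Answer: 31

Derivation:
Track key 'baz' through all 11 events:
  event 1 (t=10: DEC baz by 1): baz (absent) -> -1
  event 2 (t=12: SET baz = 18): baz -1 -> 18
  event 3 (t=13: SET foo = 26): baz unchanged
  event 4 (t=15: SET bar = -10): baz unchanged
  event 5 (t=21: INC baz by 7): baz 18 -> 25
  event 6 (t=22: SET bar = 45): baz unchanged
  event 7 (t=26: SET bar = -20): baz unchanged
  event 8 (t=30: SET foo = 35): baz unchanged
  event 9 (t=34: DEL bar): baz unchanged
  event 10 (t=36: SET baz = 31): baz 25 -> 31
  event 11 (t=41: DEL foo): baz unchanged
Final: baz = 31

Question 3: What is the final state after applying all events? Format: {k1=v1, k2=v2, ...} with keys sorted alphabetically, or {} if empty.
  after event 1 (t=10: DEC baz by 1): {baz=-1}
  after event 2 (t=12: SET baz = 18): {baz=18}
  after event 3 (t=13: SET foo = 26): {baz=18, foo=26}
  after event 4 (t=15: SET bar = -10): {bar=-10, baz=18, foo=26}
  after event 5 (t=21: INC baz by 7): {bar=-10, baz=25, foo=26}
  after event 6 (t=22: SET bar = 45): {bar=45, baz=25, foo=26}
  after event 7 (t=26: SET bar = -20): {bar=-20, baz=25, foo=26}
  after event 8 (t=30: SET foo = 35): {bar=-20, baz=25, foo=35}
  after event 9 (t=34: DEL bar): {baz=25, foo=35}
  after event 10 (t=36: SET baz = 31): {baz=31, foo=35}
  after event 11 (t=41: DEL foo): {baz=31}

Answer: {baz=31}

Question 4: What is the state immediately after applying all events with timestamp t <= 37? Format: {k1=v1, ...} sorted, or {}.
Apply events with t <= 37 (10 events):
  after event 1 (t=10: DEC baz by 1): {baz=-1}
  after event 2 (t=12: SET baz = 18): {baz=18}
  after event 3 (t=13: SET foo = 26): {baz=18, foo=26}
  after event 4 (t=15: SET bar = -10): {bar=-10, baz=18, foo=26}
  after event 5 (t=21: INC baz by 7): {bar=-10, baz=25, foo=26}
  after event 6 (t=22: SET bar = 45): {bar=45, baz=25, foo=26}
  after event 7 (t=26: SET bar = -20): {bar=-20, baz=25, foo=26}
  after event 8 (t=30: SET foo = 35): {bar=-20, baz=25, foo=35}
  after event 9 (t=34: DEL bar): {baz=25, foo=35}
  after event 10 (t=36: SET baz = 31): {baz=31, foo=35}

Answer: {baz=31, foo=35}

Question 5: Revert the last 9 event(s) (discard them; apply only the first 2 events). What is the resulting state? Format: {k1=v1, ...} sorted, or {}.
Keep first 2 events (discard last 9):
  after event 1 (t=10: DEC baz by 1): {baz=-1}
  after event 2 (t=12: SET baz = 18): {baz=18}

Answer: {baz=18}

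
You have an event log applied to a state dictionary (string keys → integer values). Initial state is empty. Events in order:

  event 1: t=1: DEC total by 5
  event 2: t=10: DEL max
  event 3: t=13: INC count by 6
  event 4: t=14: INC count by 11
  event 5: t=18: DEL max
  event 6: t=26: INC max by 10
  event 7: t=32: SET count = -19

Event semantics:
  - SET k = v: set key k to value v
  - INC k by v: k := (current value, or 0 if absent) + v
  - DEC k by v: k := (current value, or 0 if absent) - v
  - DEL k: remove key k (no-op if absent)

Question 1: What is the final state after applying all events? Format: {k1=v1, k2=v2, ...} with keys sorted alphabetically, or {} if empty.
  after event 1 (t=1: DEC total by 5): {total=-5}
  after event 2 (t=10: DEL max): {total=-5}
  after event 3 (t=13: INC count by 6): {count=6, total=-5}
  after event 4 (t=14: INC count by 11): {count=17, total=-5}
  after event 5 (t=18: DEL max): {count=17, total=-5}
  after event 6 (t=26: INC max by 10): {count=17, max=10, total=-5}
  after event 7 (t=32: SET count = -19): {count=-19, max=10, total=-5}

Answer: {count=-19, max=10, total=-5}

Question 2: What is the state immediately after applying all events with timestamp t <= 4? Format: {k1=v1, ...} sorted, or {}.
Answer: {total=-5}

Derivation:
Apply events with t <= 4 (1 events):
  after event 1 (t=1: DEC total by 5): {total=-5}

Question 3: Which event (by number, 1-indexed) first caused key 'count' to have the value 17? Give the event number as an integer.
Answer: 4

Derivation:
Looking for first event where count becomes 17:
  event 3: count = 6
  event 4: count 6 -> 17  <-- first match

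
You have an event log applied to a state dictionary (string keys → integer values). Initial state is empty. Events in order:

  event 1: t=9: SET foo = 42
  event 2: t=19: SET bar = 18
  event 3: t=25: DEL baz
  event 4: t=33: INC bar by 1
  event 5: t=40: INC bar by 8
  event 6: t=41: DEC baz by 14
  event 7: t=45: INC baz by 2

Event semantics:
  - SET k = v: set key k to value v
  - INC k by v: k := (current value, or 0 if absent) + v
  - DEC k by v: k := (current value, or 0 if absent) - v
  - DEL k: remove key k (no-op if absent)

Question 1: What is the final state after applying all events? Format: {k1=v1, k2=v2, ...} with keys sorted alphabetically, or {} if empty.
  after event 1 (t=9: SET foo = 42): {foo=42}
  after event 2 (t=19: SET bar = 18): {bar=18, foo=42}
  after event 3 (t=25: DEL baz): {bar=18, foo=42}
  after event 4 (t=33: INC bar by 1): {bar=19, foo=42}
  after event 5 (t=40: INC bar by 8): {bar=27, foo=42}
  after event 6 (t=41: DEC baz by 14): {bar=27, baz=-14, foo=42}
  after event 7 (t=45: INC baz by 2): {bar=27, baz=-12, foo=42}

Answer: {bar=27, baz=-12, foo=42}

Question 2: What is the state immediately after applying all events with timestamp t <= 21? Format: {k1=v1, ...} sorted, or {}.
Answer: {bar=18, foo=42}

Derivation:
Apply events with t <= 21 (2 events):
  after event 1 (t=9: SET foo = 42): {foo=42}
  after event 2 (t=19: SET bar = 18): {bar=18, foo=42}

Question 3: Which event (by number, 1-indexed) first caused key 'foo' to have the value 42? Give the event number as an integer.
Looking for first event where foo becomes 42:
  event 1: foo (absent) -> 42  <-- first match

Answer: 1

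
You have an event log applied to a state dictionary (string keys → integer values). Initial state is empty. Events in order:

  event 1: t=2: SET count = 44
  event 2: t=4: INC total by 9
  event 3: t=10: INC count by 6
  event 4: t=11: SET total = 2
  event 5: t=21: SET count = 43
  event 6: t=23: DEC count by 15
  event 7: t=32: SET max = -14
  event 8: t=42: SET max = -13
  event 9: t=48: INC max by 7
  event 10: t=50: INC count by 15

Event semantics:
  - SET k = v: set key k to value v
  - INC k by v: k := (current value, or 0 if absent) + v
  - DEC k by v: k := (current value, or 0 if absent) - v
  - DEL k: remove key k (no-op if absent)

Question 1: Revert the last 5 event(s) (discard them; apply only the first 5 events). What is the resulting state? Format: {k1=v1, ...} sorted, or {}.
Keep first 5 events (discard last 5):
  after event 1 (t=2: SET count = 44): {count=44}
  after event 2 (t=4: INC total by 9): {count=44, total=9}
  after event 3 (t=10: INC count by 6): {count=50, total=9}
  after event 4 (t=11: SET total = 2): {count=50, total=2}
  after event 5 (t=21: SET count = 43): {count=43, total=2}

Answer: {count=43, total=2}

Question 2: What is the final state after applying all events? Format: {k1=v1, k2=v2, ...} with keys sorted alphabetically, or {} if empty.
  after event 1 (t=2: SET count = 44): {count=44}
  after event 2 (t=4: INC total by 9): {count=44, total=9}
  after event 3 (t=10: INC count by 6): {count=50, total=9}
  after event 4 (t=11: SET total = 2): {count=50, total=2}
  after event 5 (t=21: SET count = 43): {count=43, total=2}
  after event 6 (t=23: DEC count by 15): {count=28, total=2}
  after event 7 (t=32: SET max = -14): {count=28, max=-14, total=2}
  after event 8 (t=42: SET max = -13): {count=28, max=-13, total=2}
  after event 9 (t=48: INC max by 7): {count=28, max=-6, total=2}
  after event 10 (t=50: INC count by 15): {count=43, max=-6, total=2}

Answer: {count=43, max=-6, total=2}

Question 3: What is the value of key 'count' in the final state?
Answer: 43

Derivation:
Track key 'count' through all 10 events:
  event 1 (t=2: SET count = 44): count (absent) -> 44
  event 2 (t=4: INC total by 9): count unchanged
  event 3 (t=10: INC count by 6): count 44 -> 50
  event 4 (t=11: SET total = 2): count unchanged
  event 5 (t=21: SET count = 43): count 50 -> 43
  event 6 (t=23: DEC count by 15): count 43 -> 28
  event 7 (t=32: SET max = -14): count unchanged
  event 8 (t=42: SET max = -13): count unchanged
  event 9 (t=48: INC max by 7): count unchanged
  event 10 (t=50: INC count by 15): count 28 -> 43
Final: count = 43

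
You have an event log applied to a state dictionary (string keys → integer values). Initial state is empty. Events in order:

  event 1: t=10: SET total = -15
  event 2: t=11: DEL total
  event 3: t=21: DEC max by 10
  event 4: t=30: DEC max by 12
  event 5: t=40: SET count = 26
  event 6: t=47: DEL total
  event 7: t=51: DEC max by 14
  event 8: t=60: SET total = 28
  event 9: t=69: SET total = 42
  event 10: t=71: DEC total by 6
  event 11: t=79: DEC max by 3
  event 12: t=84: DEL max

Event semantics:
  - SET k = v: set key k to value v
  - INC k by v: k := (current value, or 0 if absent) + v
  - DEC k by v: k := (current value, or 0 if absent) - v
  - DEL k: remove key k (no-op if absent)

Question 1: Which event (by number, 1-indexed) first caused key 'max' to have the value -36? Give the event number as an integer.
Looking for first event where max becomes -36:
  event 3: max = -10
  event 4: max = -22
  event 5: max = -22
  event 6: max = -22
  event 7: max -22 -> -36  <-- first match

Answer: 7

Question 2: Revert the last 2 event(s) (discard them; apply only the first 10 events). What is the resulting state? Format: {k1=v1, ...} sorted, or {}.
Keep first 10 events (discard last 2):
  after event 1 (t=10: SET total = -15): {total=-15}
  after event 2 (t=11: DEL total): {}
  after event 3 (t=21: DEC max by 10): {max=-10}
  after event 4 (t=30: DEC max by 12): {max=-22}
  after event 5 (t=40: SET count = 26): {count=26, max=-22}
  after event 6 (t=47: DEL total): {count=26, max=-22}
  after event 7 (t=51: DEC max by 14): {count=26, max=-36}
  after event 8 (t=60: SET total = 28): {count=26, max=-36, total=28}
  after event 9 (t=69: SET total = 42): {count=26, max=-36, total=42}
  after event 10 (t=71: DEC total by 6): {count=26, max=-36, total=36}

Answer: {count=26, max=-36, total=36}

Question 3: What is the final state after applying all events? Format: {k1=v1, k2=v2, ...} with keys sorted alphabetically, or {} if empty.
Answer: {count=26, total=36}

Derivation:
  after event 1 (t=10: SET total = -15): {total=-15}
  after event 2 (t=11: DEL total): {}
  after event 3 (t=21: DEC max by 10): {max=-10}
  after event 4 (t=30: DEC max by 12): {max=-22}
  after event 5 (t=40: SET count = 26): {count=26, max=-22}
  after event 6 (t=47: DEL total): {count=26, max=-22}
  after event 7 (t=51: DEC max by 14): {count=26, max=-36}
  after event 8 (t=60: SET total = 28): {count=26, max=-36, total=28}
  after event 9 (t=69: SET total = 42): {count=26, max=-36, total=42}
  after event 10 (t=71: DEC total by 6): {count=26, max=-36, total=36}
  after event 11 (t=79: DEC max by 3): {count=26, max=-39, total=36}
  after event 12 (t=84: DEL max): {count=26, total=36}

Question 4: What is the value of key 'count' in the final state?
Answer: 26

Derivation:
Track key 'count' through all 12 events:
  event 1 (t=10: SET total = -15): count unchanged
  event 2 (t=11: DEL total): count unchanged
  event 3 (t=21: DEC max by 10): count unchanged
  event 4 (t=30: DEC max by 12): count unchanged
  event 5 (t=40: SET count = 26): count (absent) -> 26
  event 6 (t=47: DEL total): count unchanged
  event 7 (t=51: DEC max by 14): count unchanged
  event 8 (t=60: SET total = 28): count unchanged
  event 9 (t=69: SET total = 42): count unchanged
  event 10 (t=71: DEC total by 6): count unchanged
  event 11 (t=79: DEC max by 3): count unchanged
  event 12 (t=84: DEL max): count unchanged
Final: count = 26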